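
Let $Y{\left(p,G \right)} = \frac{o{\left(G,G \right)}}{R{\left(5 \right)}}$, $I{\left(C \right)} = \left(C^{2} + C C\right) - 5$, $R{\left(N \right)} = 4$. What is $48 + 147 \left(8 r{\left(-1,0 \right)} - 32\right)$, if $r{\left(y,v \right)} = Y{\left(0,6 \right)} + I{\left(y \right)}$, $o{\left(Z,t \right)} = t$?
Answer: $-6420$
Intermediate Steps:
$I{\left(C \right)} = -5 + 2 C^{2}$ ($I{\left(C \right)} = \left(C^{2} + C^{2}\right) - 5 = 2 C^{2} - 5 = -5 + 2 C^{2}$)
$Y{\left(p,G \right)} = \frac{G}{4}$
$r{\left(y,v \right)} = - \frac{7}{2} + 2 y^{2}$ ($r{\left(y,v \right)} = \frac{1}{4} \cdot 6 + \left(-5 + 2 y^{2}\right) = \frac{3}{2} + \left(-5 + 2 y^{2}\right) = - \frac{7}{2} + 2 y^{2}$)
$48 + 147 \left(8 r{\left(-1,0 \right)} - 32\right) = 48 + 147 \left(8 \left(- \frac{7}{2} + 2 \left(-1\right)^{2}\right) - 32\right) = 48 + 147 \left(8 \left(- \frac{7}{2} + 2 \cdot 1\right) - 32\right) = 48 + 147 \left(8 \left(- \frac{7}{2} + 2\right) - 32\right) = 48 + 147 \left(8 \left(- \frac{3}{2}\right) - 32\right) = 48 + 147 \left(-12 - 32\right) = 48 + 147 \left(-44\right) = 48 - 6468 = -6420$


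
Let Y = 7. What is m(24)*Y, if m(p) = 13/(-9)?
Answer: -91/9 ≈ -10.111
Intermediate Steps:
m(p) = -13/9 (m(p) = 13*(-⅑) = -13/9)
m(24)*Y = -13/9*7 = -91/9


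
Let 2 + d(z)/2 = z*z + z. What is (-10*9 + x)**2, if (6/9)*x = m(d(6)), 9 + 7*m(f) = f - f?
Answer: 1656369/196 ≈ 8450.9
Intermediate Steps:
d(z) = -4 + 2*z + 2*z**2 (d(z) = -4 + 2*(z*z + z) = -4 + 2*(z**2 + z) = -4 + 2*(z + z**2) = -4 + (2*z + 2*z**2) = -4 + 2*z + 2*z**2)
m(f) = -9/7 (m(f) = -9/7 + (f - f)/7 = -9/7 + (1/7)*0 = -9/7 + 0 = -9/7)
x = -27/14 (x = (3/2)*(-9/7) = -27/14 ≈ -1.9286)
(-10*9 + x)**2 = (-10*9 - 27/14)**2 = (-90 - 27/14)**2 = (-1287/14)**2 = 1656369/196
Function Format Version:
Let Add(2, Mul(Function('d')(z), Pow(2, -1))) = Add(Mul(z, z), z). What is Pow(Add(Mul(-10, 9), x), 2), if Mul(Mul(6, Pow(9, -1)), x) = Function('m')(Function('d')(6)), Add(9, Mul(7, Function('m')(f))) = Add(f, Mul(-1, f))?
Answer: Rational(1656369, 196) ≈ 8450.9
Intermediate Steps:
Function('d')(z) = Add(-4, Mul(2, z), Mul(2, Pow(z, 2))) (Function('d')(z) = Add(-4, Mul(2, Add(Mul(z, z), z))) = Add(-4, Mul(2, Add(Pow(z, 2), z))) = Add(-4, Mul(2, Add(z, Pow(z, 2)))) = Add(-4, Add(Mul(2, z), Mul(2, Pow(z, 2)))) = Add(-4, Mul(2, z), Mul(2, Pow(z, 2))))
Function('m')(f) = Rational(-9, 7) (Function('m')(f) = Add(Rational(-9, 7), Mul(Rational(1, 7), Add(f, Mul(-1, f)))) = Add(Rational(-9, 7), Mul(Rational(1, 7), 0)) = Add(Rational(-9, 7), 0) = Rational(-9, 7))
x = Rational(-27, 14) (x = Mul(Rational(3, 2), Rational(-9, 7)) = Rational(-27, 14) ≈ -1.9286)
Pow(Add(Mul(-10, 9), x), 2) = Pow(Add(Mul(-10, 9), Rational(-27, 14)), 2) = Pow(Add(-90, Rational(-27, 14)), 2) = Pow(Rational(-1287, 14), 2) = Rational(1656369, 196)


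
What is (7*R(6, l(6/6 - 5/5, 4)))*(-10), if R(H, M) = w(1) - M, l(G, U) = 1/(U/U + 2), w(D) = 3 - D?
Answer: -350/3 ≈ -116.67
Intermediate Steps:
l(G, U) = ⅓ (l(G, U) = 1/(1 + 2) = 1/3 = ⅓)
R(H, M) = 2 - M (R(H, M) = (3 - 1*1) - M = (3 - 1) - M = 2 - M)
(7*R(6, l(6/6 - 5/5, 4)))*(-10) = (7*(2 - 1*⅓))*(-10) = (7*(2 - ⅓))*(-10) = (7*(5/3))*(-10) = (35/3)*(-10) = -350/3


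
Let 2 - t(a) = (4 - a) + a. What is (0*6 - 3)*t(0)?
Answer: 6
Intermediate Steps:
t(a) = -2 (t(a) = 2 - ((4 - a) + a) = 2 - 1*4 = 2 - 4 = -2)
(0*6 - 3)*t(0) = (0*6 - 3)*(-2) = (0 - 3)*(-2) = -3*(-2) = 6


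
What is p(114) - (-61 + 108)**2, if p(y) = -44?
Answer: -2253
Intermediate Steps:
p(114) - (-61 + 108)**2 = -44 - (-61 + 108)**2 = -44 - 1*47**2 = -44 - 1*2209 = -44 - 2209 = -2253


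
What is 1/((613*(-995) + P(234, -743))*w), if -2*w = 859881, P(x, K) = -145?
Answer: 1/262298100240 ≈ 3.8125e-12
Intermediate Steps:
w = -859881/2 (w = -1/2*859881 = -859881/2 ≈ -4.2994e+5)
1/((613*(-995) + P(234, -743))*w) = 1/((613*(-995) - 145)*(-859881/2)) = -2/859881/(-609935 - 145) = -2/859881/(-610080) = -1/610080*(-2/859881) = 1/262298100240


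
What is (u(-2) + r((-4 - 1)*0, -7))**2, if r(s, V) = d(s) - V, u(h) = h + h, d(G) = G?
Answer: 9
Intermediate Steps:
u(h) = 2*h
r(s, V) = s - V
(u(-2) + r((-4 - 1)*0, -7))**2 = (2*(-2) + ((-4 - 1)*0 - 1*(-7)))**2 = (-4 + (-5*0 + 7))**2 = (-4 + (0 + 7))**2 = (-4 + 7)**2 = 3**2 = 9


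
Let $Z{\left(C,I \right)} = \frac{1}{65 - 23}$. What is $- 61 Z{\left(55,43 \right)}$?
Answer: $- \frac{61}{42} \approx -1.4524$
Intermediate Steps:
$Z{\left(C,I \right)} = \frac{1}{42}$
$- 61 Z{\left(55,43 \right)} = \left(-61\right) \frac{1}{42} = - \frac{61}{42}$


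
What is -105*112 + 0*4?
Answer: -11760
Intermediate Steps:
-105*112 + 0*4 = -11760 + 0 = -11760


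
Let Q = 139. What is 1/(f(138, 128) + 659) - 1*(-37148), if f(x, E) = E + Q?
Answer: 34399049/926 ≈ 37148.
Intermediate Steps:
f(x, E) = 139 + E (f(x, E) = E + 139 = 139 + E)
1/(f(138, 128) + 659) - 1*(-37148) = 1/((139 + 128) + 659) - 1*(-37148) = 1/(267 + 659) + 37148 = 1/926 + 37148 = 34399049/926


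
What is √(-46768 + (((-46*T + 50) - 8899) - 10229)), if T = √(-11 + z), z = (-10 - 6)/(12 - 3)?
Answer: √(-592614 - 138*I*√115)/3 ≈ 0.3204 - 256.6*I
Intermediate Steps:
z = -16/9 ≈ -1.7778
T = I*√115/3 (T = √(-11 - 16/9) = √(-115/9) = I*√115/3 ≈ 3.5746*I)
√(-46768 + (((-46*T + 50) - 8899) - 10229)) = √(-46768 + (((-46*I*√115/3 + 50) - 8899) - 10229)) = √(-46768 + (((50 - 46*I*√115/3) - 8899) - 10229)) = √(-46768 + ((-8849 - 46*I*√115/3) - 10229)) = √(-46768 + (-19078 - 46*I*√115/3)) = √(-65846 - 46*I*√115/3)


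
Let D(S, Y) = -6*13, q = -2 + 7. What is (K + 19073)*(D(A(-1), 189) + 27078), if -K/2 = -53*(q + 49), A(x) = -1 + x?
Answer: 669519000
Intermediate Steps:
q = 5
K = 5724 (K = -(-106)*(5 + 49) = -(-106)*54 = -2*(-2862) = 5724)
D(S, Y) = -78
(K + 19073)*(D(A(-1), 189) + 27078) = (5724 + 19073)*(-78 + 27078) = 24797*27000 = 669519000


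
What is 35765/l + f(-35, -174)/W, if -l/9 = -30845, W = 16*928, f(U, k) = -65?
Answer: 102598879/824375808 ≈ 0.12446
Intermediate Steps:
W = 14848
l = 277605 (l = -9*(-30845) = 277605)
35765/l + f(-35, -174)/W = 35765/277605 - 65/14848 = 35765*(1/277605) - 65*1/14848 = 7153/55521 - 65/14848 = 102598879/824375808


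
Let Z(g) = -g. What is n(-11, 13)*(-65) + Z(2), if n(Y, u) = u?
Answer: -847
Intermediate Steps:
n(-11, 13)*(-65) + Z(2) = 13*(-65) - 1*2 = -845 - 2 = -847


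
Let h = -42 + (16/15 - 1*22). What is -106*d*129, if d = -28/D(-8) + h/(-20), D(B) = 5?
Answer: 838672/25 ≈ 33547.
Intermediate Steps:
h = -944/15 (h = -42 + (16*(1/15) - 22) = -42 + (16/15 - 22) = -42 - 314/15 = -944/15 ≈ -62.933)
d = -184/75 (d = -28/5 - 944/15/(-20) = -28*⅕ - 944/15*(-1/20) = -28/5 + 236/75 = -184/75 ≈ -2.4533)
-106*d*129 = -106*(-184/75)*129 = (19504/75)*129 = 838672/25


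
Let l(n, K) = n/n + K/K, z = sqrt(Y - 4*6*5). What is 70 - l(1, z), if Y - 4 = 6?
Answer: 68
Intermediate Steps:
Y = 10 (Y = 4 + 6 = 10)
z = I*sqrt(110) (z = sqrt(10 - 4*6*5) = sqrt(10 - 24*5) = sqrt(10 - 120) = sqrt(-110) = I*sqrt(110) ≈ 10.488*I)
l(n, K) = 2 (l(n, K) = 1 + 1 = 2)
70 - l(1, z) = 70 - 1*2 = 70 - 2 = 68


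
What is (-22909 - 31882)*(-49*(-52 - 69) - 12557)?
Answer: 363154748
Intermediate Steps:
(-22909 - 31882)*(-49*(-52 - 69) - 12557) = -54791*(-49*(-121) - 12557) = -54791*(5929 - 12557) = -54791*(-6628) = 363154748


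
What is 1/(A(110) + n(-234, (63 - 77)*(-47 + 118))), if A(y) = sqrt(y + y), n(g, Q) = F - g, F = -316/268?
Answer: 1045133/242341221 - 8978*sqrt(55)/242341221 ≈ 0.0040379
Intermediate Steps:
F = -79/67 (F = -316*1/268 = -79/67 ≈ -1.1791)
n(g, Q) = -79/67 - g
A(y) = sqrt(2)*sqrt(y) (A(y) = sqrt(2*y) = sqrt(2)*sqrt(y))
1/(A(110) + n(-234, (63 - 77)*(-47 + 118))) = 1/(sqrt(2)*sqrt(110) + (-79/67 - 1*(-234))) = 1/(2*sqrt(55) + (-79/67 + 234)) = 1/(2*sqrt(55) + 15599/67) = 1/(15599/67 + 2*sqrt(55))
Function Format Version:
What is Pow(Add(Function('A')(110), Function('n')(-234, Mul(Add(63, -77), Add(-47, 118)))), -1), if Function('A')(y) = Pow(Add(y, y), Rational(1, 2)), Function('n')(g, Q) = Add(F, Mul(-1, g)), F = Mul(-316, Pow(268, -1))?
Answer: Add(Rational(1045133, 242341221), Mul(Rational(-8978, 242341221), Pow(55, Rational(1, 2)))) ≈ 0.0040379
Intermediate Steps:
F = Rational(-79, 67) (F = Mul(-316, Rational(1, 268)) = Rational(-79, 67) ≈ -1.1791)
Function('n')(g, Q) = Add(Rational(-79, 67), Mul(-1, g))
Function('A')(y) = Mul(Pow(2, Rational(1, 2)), Pow(y, Rational(1, 2))) (Function('A')(y) = Pow(Mul(2, y), Rational(1, 2)) = Mul(Pow(2, Rational(1, 2)), Pow(y, Rational(1, 2))))
Pow(Add(Function('A')(110), Function('n')(-234, Mul(Add(63, -77), Add(-47, 118)))), -1) = Pow(Add(Mul(Pow(2, Rational(1, 2)), Pow(110, Rational(1, 2))), Add(Rational(-79, 67), Mul(-1, -234))), -1) = Pow(Add(Mul(2, Pow(55, Rational(1, 2))), Add(Rational(-79, 67), 234)), -1) = Pow(Add(Mul(2, Pow(55, Rational(1, 2))), Rational(15599, 67)), -1) = Pow(Add(Rational(15599, 67), Mul(2, Pow(55, Rational(1, 2)))), -1)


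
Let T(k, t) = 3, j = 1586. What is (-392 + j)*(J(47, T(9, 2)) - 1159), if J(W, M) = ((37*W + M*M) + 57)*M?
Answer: 5081664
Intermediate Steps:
J(W, M) = M*(57 + M² + 37*W) (J(W, M) = ((37*W + M²) + 57)*M = ((M² + 37*W) + 57)*M = (57 + M² + 37*W)*M = M*(57 + M² + 37*W))
(-392 + j)*(J(47, T(9, 2)) - 1159) = (-392 + 1586)*(3*(57 + 3² + 37*47) - 1159) = 1194*(3*(57 + 9 + 1739) - 1159) = 1194*(3*1805 - 1159) = 1194*(5415 - 1159) = 1194*4256 = 5081664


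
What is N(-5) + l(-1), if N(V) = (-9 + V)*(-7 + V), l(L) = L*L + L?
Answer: 168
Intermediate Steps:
l(L) = L + L² (l(L) = L² + L = L + L²)
N(-5) + l(-1) = (63 + (-5)² - 16*(-5)) - (1 - 1) = (63 + 25 + 80) - 1*0 = 168 + 0 = 168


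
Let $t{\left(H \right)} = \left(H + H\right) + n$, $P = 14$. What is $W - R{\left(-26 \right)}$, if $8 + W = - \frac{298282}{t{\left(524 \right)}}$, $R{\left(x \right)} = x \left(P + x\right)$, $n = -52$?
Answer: $- \frac{308501}{498} \approx -619.48$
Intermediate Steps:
$t{\left(H \right)} = -52 + 2 H$ ($t{\left(H \right)} = \left(H + H\right) - 52 = 2 H - 52 = -52 + 2 H$)
$R{\left(x \right)} = x \left(14 + x\right)$
$W = - \frac{153125}{498}$ ($W = -8 - \frac{298282}{-52 + 2 \cdot 524} = -8 - \frac{298282}{-52 + 1048} = -8 - \frac{298282}{996} = -8 - \frac{149141}{498} = - \frac{153125}{498} \approx -307.48$)
$W - R{\left(-26 \right)} = - \frac{153125}{498} - - 26 \left(14 - 26\right) = - \frac{153125}{498} - \left(-26\right) \left(-12\right) = - \frac{153125}{498} - 312 = - \frac{308501}{498}$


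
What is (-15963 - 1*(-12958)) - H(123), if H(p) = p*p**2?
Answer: -1863872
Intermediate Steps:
H(p) = p**3
(-15963 - 1*(-12958)) - H(123) = (-15963 - 1*(-12958)) - 1*123**3 = (-15963 + 12958) - 1*1860867 = -3005 - 1860867 = -1863872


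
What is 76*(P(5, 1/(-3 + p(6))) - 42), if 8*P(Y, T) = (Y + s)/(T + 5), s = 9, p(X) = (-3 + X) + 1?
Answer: -19019/6 ≈ -3169.8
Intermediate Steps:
p(X) = -2 + X
P(Y, T) = (9 + Y)/(8*(5 + T)) (P(Y, T) = ((Y + 9)/(T + 5))/8 = ((9 + Y)/(5 + T))/8 = (9 + Y)/(8*(5 + T)))
76*(P(5, 1/(-3 + p(6))) - 42) = 76*((9 + 5)/(8*(5 + 1/(-3 + (-2 + 6)))) - 42) = 76*((⅛)*14/(5 + 1/(-3 + 4)) - 42) = 76*((⅛)*14/(5 + 1/1) - 42) = 76*((⅛)*14/(5 + 1) - 42) = 76*((⅛)*14/6 - 42) = 76*((⅛)*(⅙)*14 - 42) = 76*(7/24 - 42) = 76*(-1001/24) = -19019/6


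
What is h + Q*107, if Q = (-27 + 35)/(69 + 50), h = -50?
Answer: -5094/119 ≈ -42.807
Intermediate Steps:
Q = 8/119 ≈ 0.067227
h + Q*107 = -50 + (8/119)*107 = -50 + 856/119 = -5094/119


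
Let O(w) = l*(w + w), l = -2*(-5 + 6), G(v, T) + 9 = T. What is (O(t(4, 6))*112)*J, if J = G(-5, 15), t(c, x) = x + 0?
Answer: -16128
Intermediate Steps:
t(c, x) = x
G(v, T) = -9 + T
J = 6 (J = -9 + 15 = 6)
l = -2 (l = -2*1 = -2)
O(w) = -4*w (O(w) = -2*(w + w) = -4*w)
(O(t(4, 6))*112)*J = (-4*6*112)*6 = -24*112*6 = -2688*6 = -16128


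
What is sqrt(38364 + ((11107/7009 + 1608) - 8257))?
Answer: sqrt(1558111507878)/7009 ≈ 178.09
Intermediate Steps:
sqrt(38364 + ((11107/7009 + 1608) - 8257)) = sqrt(38364 + (11281579/7009 - 8257)) = sqrt(38364 - 46591734/7009) = sqrt(222301542/7009) = sqrt(1558111507878)/7009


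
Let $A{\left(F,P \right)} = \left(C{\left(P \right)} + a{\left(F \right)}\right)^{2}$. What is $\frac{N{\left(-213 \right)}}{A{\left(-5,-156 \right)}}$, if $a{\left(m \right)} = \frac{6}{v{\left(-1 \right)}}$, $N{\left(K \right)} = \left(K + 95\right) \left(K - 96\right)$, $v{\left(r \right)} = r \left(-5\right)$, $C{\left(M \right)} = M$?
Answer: $\frac{151925}{99846} \approx 1.5216$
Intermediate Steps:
$v{\left(r \right)} = - 5 r$
$N{\left(K \right)} = \left(-96 + K\right) \left(95 + K\right)$ ($N{\left(K \right)} = \left(95 + K\right) \left(-96 + K\right) = \left(-96 + K\right) \left(95 + K\right)$)
$a{\left(m \right)} = \frac{6}{5}$ ($a{\left(m \right)} = \frac{6}{\left(-5\right) \left(-1\right)} = \frac{6}{5}$)
$A{\left(F,P \right)} = \left(\frac{6}{5} + P\right)^{2}$ ($A{\left(F,P \right)} = \left(P + \frac{6}{5}\right)^{2} = \left(\frac{6}{5} + P\right)^{2}$)
$\frac{N{\left(-213 \right)}}{A{\left(-5,-156 \right)}} = \frac{-9120 + \left(-213\right)^{2} - -213}{\frac{1}{25} \left(6 + 5 \left(-156\right)\right)^{2}} = \frac{-9120 + 45369 + 213}{\frac{1}{25} \left(6 - 780\right)^{2}} = \frac{36462}{\frac{1}{25} \left(-774\right)^{2}} = \frac{36462}{\frac{1}{25} \cdot 599076} = \frac{36462}{\frac{599076}{25}} = 36462 \cdot \frac{25}{599076} = \frac{151925}{99846}$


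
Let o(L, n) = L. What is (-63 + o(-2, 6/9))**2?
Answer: 4225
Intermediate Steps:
(-63 + o(-2, 6/9))**2 = (-63 - 2)**2 = (-65)**2 = 4225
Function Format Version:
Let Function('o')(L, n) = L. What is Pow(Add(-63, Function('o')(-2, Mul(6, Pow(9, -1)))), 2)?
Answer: 4225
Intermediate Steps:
Pow(Add(-63, Function('o')(-2, Mul(6, Pow(9, -1)))), 2) = Pow(Add(-63, -2), 2) = Pow(-65, 2) = 4225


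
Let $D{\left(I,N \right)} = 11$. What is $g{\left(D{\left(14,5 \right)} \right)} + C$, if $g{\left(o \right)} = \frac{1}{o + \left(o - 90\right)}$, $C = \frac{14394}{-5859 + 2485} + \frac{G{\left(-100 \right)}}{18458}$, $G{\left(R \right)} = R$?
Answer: $- \frac{4537940807}{1058713964} \approx -4.2863$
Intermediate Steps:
$C = - \frac{66505463}{15569323}$ ($C = \frac{14394}{-5859 + 2485} - \frac{100}{18458} = \frac{14394}{-3374} - \frac{50}{9229} = 14394 \left(- \frac{1}{3374}\right) - \frac{50}{9229} = - \frac{7197}{1687} - \frac{50}{9229} = - \frac{66505463}{15569323} \approx -4.2716$)
$g{\left(o \right)} = \frac{1}{-90 + 2 o}$ ($g{\left(o \right)} = \frac{1}{o + \left(-90 + o\right)} = \frac{1}{-90 + 2 o}$)
$g{\left(D{\left(14,5 \right)} \right)} + C = \frac{1}{2 \left(-45 + 11\right)} - \frac{66505463}{15569323} = \frac{1}{2 \left(-34\right)} - \frac{66505463}{15569323} = \frac{1}{2} \left(- \frac{1}{34}\right) - \frac{66505463}{15569323} = - \frac{1}{68} - \frac{66505463}{15569323} = - \frac{4537940807}{1058713964}$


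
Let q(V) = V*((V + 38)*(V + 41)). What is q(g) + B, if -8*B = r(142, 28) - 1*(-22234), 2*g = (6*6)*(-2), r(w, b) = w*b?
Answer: -14545/4 ≈ -3636.3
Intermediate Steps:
r(w, b) = b*w
g = -36 (g = ((6*6)*(-2))/2 = (36*(-2))/2 = (1/2)*(-72) = -36)
q(V) = V*(38 + V)*(41 + V) (q(V) = V*((38 + V)*(41 + V)) = V*(38 + V)*(41 + V))
B = -13105/4 (B = -(28*142 - 1*(-22234))/8 = -(3976 + 22234)/8 = -1/8*26210 = -13105/4 ≈ -3276.3)
q(g) + B = -36*(1558 + (-36)**2 + 79*(-36)) - 13105/4 = -36*(1558 + 1296 - 2844) - 13105/4 = -36*10 - 13105/4 = -360 - 13105/4 = -14545/4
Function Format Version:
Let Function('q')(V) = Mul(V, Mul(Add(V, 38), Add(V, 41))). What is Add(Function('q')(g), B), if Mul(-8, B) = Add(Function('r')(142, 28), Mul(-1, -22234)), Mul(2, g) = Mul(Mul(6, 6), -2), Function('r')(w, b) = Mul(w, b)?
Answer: Rational(-14545, 4) ≈ -3636.3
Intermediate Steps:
Function('r')(w, b) = Mul(b, w)
g = -36 (g = Mul(Rational(1, 2), Mul(Mul(6, 6), -2)) = Mul(Rational(1, 2), Mul(36, -2)) = Mul(Rational(1, 2), -72) = -36)
Function('q')(V) = Mul(V, Add(38, V), Add(41, V)) (Function('q')(V) = Mul(V, Mul(Add(38, V), Add(41, V))) = Mul(V, Add(38, V), Add(41, V)))
B = Rational(-13105, 4) (B = Mul(Rational(-1, 8), Add(Mul(28, 142), Mul(-1, -22234))) = Mul(Rational(-1, 8), Add(3976, 22234)) = Mul(Rational(-1, 8), 26210) = Rational(-13105, 4) ≈ -3276.3)
Add(Function('q')(g), B) = Add(Mul(-36, Add(1558, Pow(-36, 2), Mul(79, -36))), Rational(-13105, 4)) = Add(Mul(-36, Add(1558, 1296, -2844)), Rational(-13105, 4)) = Add(Mul(-36, 10), Rational(-13105, 4)) = Add(-360, Rational(-13105, 4)) = Rational(-14545, 4)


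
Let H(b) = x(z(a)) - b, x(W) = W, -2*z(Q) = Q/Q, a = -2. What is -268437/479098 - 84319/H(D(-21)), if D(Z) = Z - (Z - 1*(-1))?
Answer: -80794396961/479098 ≈ -1.6864e+5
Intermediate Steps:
z(Q) = -½ (z(Q) = -Q/(2*Q) = -½*1 = -½)
D(Z) = -1 (D(Z) = Z - (Z + 1) = Z - (1 + Z) = Z + (-1 - Z) = -1)
H(b) = -½ - b
-268437/479098 - 84319/H(D(-21)) = -268437/479098 - 84319/(-½ - 1*(-1)) = -268437*1/479098 - 84319/(-½ + 1) = -268437/479098 - 84319/½ = -268437/479098 - 84319*2 = -268437/479098 - 168638 = -80794396961/479098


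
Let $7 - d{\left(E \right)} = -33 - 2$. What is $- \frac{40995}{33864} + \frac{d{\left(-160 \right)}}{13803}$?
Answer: $- \frac{62714633}{51936088} \approx -1.2075$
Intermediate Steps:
$d{\left(E \right)} = 42$ ($d{\left(E \right)} = 7 - \left(-33 - 2\right) = 7 - -35 = 7 + 35 = 42$)
$- \frac{40995}{33864} + \frac{d{\left(-160 \right)}}{13803} = - \frac{40995}{33864} + \frac{42}{13803} = \left(-40995\right) \frac{1}{33864} + 42 \cdot \frac{1}{13803} = - \frac{13665}{11288} + \frac{14}{4601} = - \frac{62714633}{51936088}$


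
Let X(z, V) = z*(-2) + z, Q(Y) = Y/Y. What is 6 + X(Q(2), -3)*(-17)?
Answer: 23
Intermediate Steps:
Q(Y) = 1
X(z, V) = -z (X(z, V) = -2*z + z = -z)
6 + X(Q(2), -3)*(-17) = 6 - 1*1*(-17) = 6 - 1*(-17) = 6 + 17 = 23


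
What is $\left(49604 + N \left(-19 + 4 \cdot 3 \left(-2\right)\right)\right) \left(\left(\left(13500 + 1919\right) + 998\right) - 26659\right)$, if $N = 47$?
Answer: $-487345086$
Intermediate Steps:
$\left(49604 + N \left(-19 + 4 \cdot 3 \left(-2\right)\right)\right) \left(\left(\left(13500 + 1919\right) + 998\right) - 26659\right) = \left(49604 + 47 \left(-19 + 4 \cdot 3 \left(-2\right)\right)\right) \left(\left(\left(13500 + 1919\right) + 998\right) - 26659\right) = \left(49604 + 47 \left(-19 + 12 \left(-2\right)\right)\right) \left(\left(15419 + 998\right) - 26659\right) = \left(49604 + 47 \left(-19 - 24\right)\right) \left(16417 - 26659\right) = \left(49604 + 47 \left(-43\right)\right) \left(-10242\right) = \left(49604 - 2021\right) \left(-10242\right) = 47583 \left(-10242\right) = -487345086$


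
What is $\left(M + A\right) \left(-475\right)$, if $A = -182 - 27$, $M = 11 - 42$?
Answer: $114000$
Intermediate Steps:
$M = -31$ ($M = 11 - 42 = -31$)
$A = -209$
$\left(M + A\right) \left(-475\right) = \left(-31 - 209\right) \left(-475\right) = \left(-240\right) \left(-475\right) = 114000$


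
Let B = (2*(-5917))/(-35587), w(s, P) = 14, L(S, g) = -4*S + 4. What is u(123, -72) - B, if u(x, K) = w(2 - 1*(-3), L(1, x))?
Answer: 486384/35587 ≈ 13.667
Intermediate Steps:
L(S, g) = 4 - 4*S
u(x, K) = 14
B = 11834/35587 (B = -11834*(-1/35587) = 11834/35587 ≈ 0.33254)
u(123, -72) - B = 14 - 1*11834/35587 = 14 - 11834/35587 = 486384/35587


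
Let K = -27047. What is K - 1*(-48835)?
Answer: 21788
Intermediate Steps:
K - 1*(-48835) = -27047 - 1*(-48835) = -27047 + 48835 = 21788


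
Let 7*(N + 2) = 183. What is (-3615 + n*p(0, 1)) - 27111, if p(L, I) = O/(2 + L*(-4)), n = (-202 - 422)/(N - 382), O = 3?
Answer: -25654026/835 ≈ -30723.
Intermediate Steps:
N = 169/7 (N = -2 + (1/7)*183 = -2 + 183/7 = 169/7 ≈ 24.143)
n = 1456/835 (n = (-202 - 422)/(169/7 - 382) = -624/(-2505/7) = -624*(-7/2505) = 1456/835 ≈ 1.7437)
p(L, I) = 3/(2 - 4*L) (p(L, I) = 3/(2 + L*(-4)) = 3/(2 - 4*L))
(-3615 + n*p(0, 1)) - 27111 = (-3615 + 1456*(-3/(-2 + 4*0))/835) - 27111 = (-3615 + 1456*(-3/(-2 + 0))/835) - 27111 = (-3615 + 1456*(-3/(-2))/835) - 27111 = (-3615 + 1456*(-3*(-1/2))/835) - 27111 = (-3615 + (1456/835)*(3/2)) - 27111 = (-3615 + 2184/835) - 27111 = -3016341/835 - 27111 = -25654026/835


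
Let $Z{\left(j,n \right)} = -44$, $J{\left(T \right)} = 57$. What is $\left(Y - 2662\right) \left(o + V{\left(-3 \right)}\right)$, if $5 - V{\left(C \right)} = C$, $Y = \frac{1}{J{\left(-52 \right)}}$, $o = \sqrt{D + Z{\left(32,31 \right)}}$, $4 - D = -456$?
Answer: $- \frac{1213864}{57} - \frac{606932 \sqrt{26}}{57} \approx -75590.0$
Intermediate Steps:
$D = 460$ ($D = 4 - -456 = 4 + 456 = 460$)
$o = 4 \sqrt{26}$ ($o = \sqrt{460 - 44} = \sqrt{416} = 4 \sqrt{26} \approx 20.396$)
$Y = \frac{1}{57} \approx 0.017544$
$V{\left(C \right)} = 5 - C$
$\left(Y - 2662\right) \left(o + V{\left(-3 \right)}\right) = \left(\frac{1}{57} - 2662\right) \left(4 \sqrt{26} + \left(5 - -3\right)\right) = - \frac{151733 \left(4 \sqrt{26} + \left(5 + 3\right)\right)}{57} = - \frac{151733 \left(4 \sqrt{26} + 8\right)}{57} = - \frac{151733 \left(8 + 4 \sqrt{26}\right)}{57} = - \frac{1213864}{57} - \frac{606932 \sqrt{26}}{57}$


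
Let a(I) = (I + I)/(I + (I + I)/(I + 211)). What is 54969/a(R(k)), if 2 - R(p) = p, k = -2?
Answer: 11928273/430 ≈ 27740.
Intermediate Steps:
R(p) = 2 - p
a(I) = 2*I/(I + 2*I/(211 + I)) (a(I) = (2*I)/(I + (2*I)/(211 + I)) = (2*I)/(I + 2*I/(211 + I)) = 2*I/(I + 2*I/(211 + I)))
54969/a(R(k)) = 54969/((2*(211 + (2 - 1*(-2)))/(213 + (2 - 1*(-2))))) = 54969/((2*(211 + (2 + 2))/(213 + (2 + 2)))) = 54969/((2*(211 + 4)/(213 + 4))) = 54969/((2*215/217)) = 54969/((2*(1/217)*215)) = 54969/(430/217) = 54969*(217/430) = 11928273/430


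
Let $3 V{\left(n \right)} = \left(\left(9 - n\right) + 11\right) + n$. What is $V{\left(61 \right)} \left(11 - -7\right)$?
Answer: $120$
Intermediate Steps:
$V{\left(n \right)} = \frac{20}{3}$ ($V{\left(n \right)} = \frac{\left(\left(9 - n\right) + 11\right) + n}{3} = \frac{\left(20 - n\right) + n}{3} = \frac{1}{3} \cdot 20 = \frac{20}{3}$)
$V{\left(61 \right)} \left(11 - -7\right) = \frac{20 \left(11 - -7\right)}{3} = \frac{20 \left(11 + 7\right)}{3} = \frac{20}{3} \cdot 18 = 120$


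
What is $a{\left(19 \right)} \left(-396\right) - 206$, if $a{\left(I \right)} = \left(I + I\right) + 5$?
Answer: $-17234$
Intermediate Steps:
$a{\left(I \right)} = 5 + 2 I$ ($a{\left(I \right)} = 2 I + 5 = 5 + 2 I$)
$a{\left(19 \right)} \left(-396\right) - 206 = \left(5 + 2 \cdot 19\right) \left(-396\right) - 206 = \left(5 + 38\right) \left(-396\right) - 206 = 43 \left(-396\right) - 206 = -17028 - 206 = -17234$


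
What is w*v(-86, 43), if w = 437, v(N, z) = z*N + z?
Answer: -1597235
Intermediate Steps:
v(N, z) = z + N*z (v(N, z) = N*z + z = z + N*z)
w*v(-86, 43) = 437*(43*(1 - 86)) = 437*(43*(-85)) = 437*(-3655) = -1597235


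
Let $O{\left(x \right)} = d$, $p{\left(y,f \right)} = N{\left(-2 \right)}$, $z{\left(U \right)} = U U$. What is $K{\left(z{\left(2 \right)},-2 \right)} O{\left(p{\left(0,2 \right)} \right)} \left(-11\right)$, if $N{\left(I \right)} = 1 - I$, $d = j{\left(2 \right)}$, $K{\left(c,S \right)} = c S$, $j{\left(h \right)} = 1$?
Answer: $88$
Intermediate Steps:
$z{\left(U \right)} = U^{2}$
$K{\left(c,S \right)} = S c$
$d = 1$
$p{\left(y,f \right)} = 3$ ($p{\left(y,f \right)} = 1 - -2 = 1 + 2 = 3$)
$O{\left(x \right)} = 1$
$K{\left(z{\left(2 \right)},-2 \right)} O{\left(p{\left(0,2 \right)} \right)} \left(-11\right) = - 2 \cdot 2^{2} \cdot 1 \left(-11\right) = \left(-2\right) 4 \cdot 1 \left(-11\right) = \left(-8\right) 1 \left(-11\right) = \left(-8\right) \left(-11\right) = 88$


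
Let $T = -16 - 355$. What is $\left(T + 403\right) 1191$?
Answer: $38112$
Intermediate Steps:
$T = -371$ ($T = -16 - 355 = -371$)
$\left(T + 403\right) 1191 = \left(-371 + 403\right) 1191 = 32 \cdot 1191 = 38112$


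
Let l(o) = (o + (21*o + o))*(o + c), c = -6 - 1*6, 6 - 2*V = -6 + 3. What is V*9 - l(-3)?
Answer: -1989/2 ≈ -994.50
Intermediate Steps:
V = 9/2 (V = 3 - (-6 + 3)/2 = 3 - ½*(-3) = 3 + 3/2 = 9/2 ≈ 4.5000)
c = -12 (c = -6 - 6 = -12)
l(o) = 23*o*(-12 + o) (l(o) = (o + (21*o + o))*(o - 12) = (o + 22*o)*(-12 + o) = (23*o)*(-12 + o) = 23*o*(-12 + o))
V*9 - l(-3) = (9/2)*9 - 23*(-3)*(-12 - 3) = 81/2 - 23*(-3)*(-15) = 81/2 - 1*1035 = 81/2 - 1035 = -1989/2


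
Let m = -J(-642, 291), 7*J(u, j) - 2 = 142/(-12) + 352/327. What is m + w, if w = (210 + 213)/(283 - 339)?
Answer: -38471/6104 ≈ -6.3026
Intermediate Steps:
J(u, j) = -1909/1526 (J(u, j) = 2/7 + (142/(-12) + 352/327)/7 = 2/7 + (142*(-1/12) + 352*(1/327))/7 = 2/7 + (-71/6 + 352/327)/7 = 2/7 + (⅐)*(-2345/218) = 2/7 - 335/218 = -1909/1526)
w = -423/56 (w = 423/(-56) = -1/56*423 = -423/56 ≈ -7.5536)
m = 1909/1526 (m = -1*(-1909/1526) = 1909/1526 ≈ 1.2510)
m + w = 1909/1526 - 423/56 = -38471/6104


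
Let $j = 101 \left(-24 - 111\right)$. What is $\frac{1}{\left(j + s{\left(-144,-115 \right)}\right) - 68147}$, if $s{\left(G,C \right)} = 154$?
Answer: $- \frac{1}{81628} \approx -1.2251 \cdot 10^{-5}$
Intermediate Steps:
$j = -13635$ ($j = 101 \left(-135\right) = -13635$)
$\frac{1}{\left(j + s{\left(-144,-115 \right)}\right) - 68147} = \frac{1}{\left(-13635 + 154\right) - 68147} = \frac{1}{-13481 - 68147} = \frac{1}{-81628} = - \frac{1}{81628}$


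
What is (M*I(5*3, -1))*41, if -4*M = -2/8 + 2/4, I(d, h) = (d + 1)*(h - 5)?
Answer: 246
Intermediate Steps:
I(d, h) = (1 + d)*(-5 + h)
M = -1/16 (M = -(-2/8 + 2/4)/4 = -(-2*1/8 + 2*(1/4))/4 = -(-1/4 + 1/2)/4 = -1/4*1/4 = -1/16 ≈ -0.062500)
(M*I(5*3, -1))*41 = -(-5 - 1 - 25*3 + (5*3)*(-1))/16*41 = -(-5 - 1 - 5*15 + 15*(-1))/16*41 = -(-5 - 1 - 75 - 15)/16*41 = -1/16*(-96)*41 = 6*41 = 246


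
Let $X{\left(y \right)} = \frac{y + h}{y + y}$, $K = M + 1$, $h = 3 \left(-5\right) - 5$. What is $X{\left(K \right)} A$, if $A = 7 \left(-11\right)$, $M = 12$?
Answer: $\frac{539}{26} \approx 20.731$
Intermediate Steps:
$h = -20$ ($h = -15 - 5 = -20$)
$A = -77$
$K = 13$ ($K = 12 + 1 = 13$)
$X{\left(y \right)} = \frac{-20 + y}{2 y}$ ($X{\left(y \right)} = \frac{y - 20}{y + y} = \frac{-20 + y}{2 y}$)
$X{\left(K \right)} A = \frac{-20 + 13}{2 \cdot 13} \left(-77\right) = \frac{1}{2} \cdot \frac{1}{13} \left(-7\right) \left(-77\right) = \left(- \frac{7}{26}\right) \left(-77\right) = \frac{539}{26}$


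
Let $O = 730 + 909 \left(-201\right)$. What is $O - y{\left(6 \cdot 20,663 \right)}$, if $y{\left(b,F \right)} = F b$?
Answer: $-261539$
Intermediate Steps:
$O = -181979$ ($O = 730 - 182709 = -181979$)
$O - y{\left(6 \cdot 20,663 \right)} = -181979 - 663 \cdot 6 \cdot 20 = -181979 - 663 \cdot 120 = -181979 - 79560 = -261539$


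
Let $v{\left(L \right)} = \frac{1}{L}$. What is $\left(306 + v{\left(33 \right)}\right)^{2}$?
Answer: $\frac{101989801}{1089} \approx 93655.0$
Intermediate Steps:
$\left(306 + v{\left(33 \right)}\right)^{2} = \left(306 + \frac{1}{33}\right)^{2} = \left(\frac{10099}{33}\right)^{2} = \frac{101989801}{1089}$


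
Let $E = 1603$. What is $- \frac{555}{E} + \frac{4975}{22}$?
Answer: $\frac{7962715}{35266} \approx 225.79$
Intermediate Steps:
$- \frac{555}{E} + \frac{4975}{22} = - \frac{555}{1603} + \frac{4975}{22} = \frac{7962715}{35266}$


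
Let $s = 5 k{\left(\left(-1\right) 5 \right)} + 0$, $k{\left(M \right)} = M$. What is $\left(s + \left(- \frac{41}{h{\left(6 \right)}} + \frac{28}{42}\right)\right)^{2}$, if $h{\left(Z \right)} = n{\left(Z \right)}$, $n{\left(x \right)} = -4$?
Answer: $\frac{28561}{144} \approx 198.34$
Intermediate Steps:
$h{\left(Z \right)} = -4$
$s = -25$ ($s = 5 \left(\left(-1\right) 5\right) + 0 = 5 \left(-5\right) + 0 = -25 + 0 = -25$)
$\left(s + \left(- \frac{41}{h{\left(6 \right)}} + \frac{28}{42}\right)\right)^{2} = \left(-25 + \left(- \frac{41}{-4} + \frac{28}{42}\right)\right)^{2} = \left(-25 + \left(\left(-41\right) \left(- \frac{1}{4}\right) + 28 \cdot \frac{1}{42}\right)\right)^{2} = \left(-25 + \left(\frac{41}{4} + \frac{2}{3}\right)\right)^{2} = \left(-25 + \frac{131}{12}\right)^{2} = \left(- \frac{169}{12}\right)^{2} = \frac{28561}{144}$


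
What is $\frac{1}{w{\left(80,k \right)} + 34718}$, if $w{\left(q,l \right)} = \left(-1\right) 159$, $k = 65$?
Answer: $\frac{1}{34559} \approx 2.8936 \cdot 10^{-5}$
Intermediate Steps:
$w{\left(q,l \right)} = -159$
$\frac{1}{w{\left(80,k \right)} + 34718} = \frac{1}{-159 + 34718} = \frac{1}{34559}$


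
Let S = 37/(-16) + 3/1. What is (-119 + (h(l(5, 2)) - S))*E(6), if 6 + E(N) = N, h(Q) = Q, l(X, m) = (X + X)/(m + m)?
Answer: 0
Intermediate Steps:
l(X, m) = X/m (l(X, m) = (2*X)/((2*m)) = (2*X)*(1/(2*m)) = X/m)
E(N) = -6 + N
S = 11/16 (S = 37*(-1/16) + 3*1 = -37/16 + 3 = 11/16 ≈ 0.68750)
(-119 + (h(l(5, 2)) - S))*E(6) = (-119 + (5/2 - 1*11/16))*(-6 + 6) = (-119 + (5*(½) - 11/16))*0 = (-119 + (5/2 - 11/16))*0 = (-119 + 29/16)*0 = -1875/16*0 = 0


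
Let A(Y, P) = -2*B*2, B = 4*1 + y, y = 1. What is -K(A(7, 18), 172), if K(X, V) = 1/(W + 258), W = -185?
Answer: -1/73 ≈ -0.013699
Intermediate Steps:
B = 5 (B = 4*1 + 1 = 4 + 1 = 5)
A(Y, P) = -20 (A(Y, P) = -2*5*2 = -10*2 = -20)
K(X, V) = 1/73 (K(X, V) = 1/(-185 + 258) = 1/73)
-K(A(7, 18), 172) = -1*1/73 = -1/73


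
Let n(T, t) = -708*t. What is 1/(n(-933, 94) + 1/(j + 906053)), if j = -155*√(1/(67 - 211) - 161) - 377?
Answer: -327536820076706581/21798230449383329083806 - 155*I*√23185/43596460898766658167612 ≈ -1.5026e-5 - 5.4136e-19*I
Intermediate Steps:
j = -377 - 155*I*√23185/12 (j = -155*√(1/(-144) - 161) - 377 = -155*√(-1/144 - 161) - 377 = -155*I*√23185/12 - 377 = -377 - 155*I*√23185/12 ≈ -377.0 - 1966.8*I)
1/(n(-933, 94) + 1/(j + 906053)) = 1/(-708*94 + 1/((-377 - 155*I*√23185/12) + 906053)) = 1/(-66552 + 1/(905676 - 155*I*√23185/12))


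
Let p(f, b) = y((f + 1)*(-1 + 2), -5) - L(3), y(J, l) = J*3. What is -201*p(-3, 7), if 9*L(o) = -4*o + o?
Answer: 1005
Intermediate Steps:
y(J, l) = 3*J
L(o) = -o/3 (L(o) = (-4*o + o)/9 = (-3*o)/9 = -o/3)
p(f, b) = 4 + 3*f (p(f, b) = 3*((f + 1)*(-1 + 2)) - (-1)*3/3 = 3*((1 + f)*1) - 1*(-1) = 3*(1 + f) + 1 = (3 + 3*f) + 1 = 4 + 3*f)
-201*p(-3, 7) = -201*(4 + 3*(-3)) = -201*(4 - 9) = -201*(-5) = 1005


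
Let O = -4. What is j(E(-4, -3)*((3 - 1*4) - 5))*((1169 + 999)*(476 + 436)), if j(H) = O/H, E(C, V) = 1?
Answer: 1318144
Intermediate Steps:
j(H) = -4/H
j(E(-4, -3)*((3 - 1*4) - 5))*((1169 + 999)*(476 + 436)) = (-4/((3 - 1*4) - 5))*((1169 + 999)*(476 + 436)) = (-4/((3 - 4) - 5))*(2168*912) = -4/(-1 - 5)*1977216 = -4/(1*(-6))*1977216 = -4/(-6)*1977216 = -4*(-⅙)*1977216 = (⅔)*1977216 = 1318144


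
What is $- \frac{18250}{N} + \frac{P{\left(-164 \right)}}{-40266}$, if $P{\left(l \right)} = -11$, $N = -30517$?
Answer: $\frac{735190187}{1228797522} \approx 0.5983$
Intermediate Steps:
$- \frac{18250}{N} + \frac{P{\left(-164 \right)}}{-40266} = - \frac{18250}{-30517} - \frac{11}{-40266} = \left(-18250\right) \left(- \frac{1}{30517}\right) - - \frac{11}{40266} = \frac{18250}{30517} + \frac{11}{40266} = \frac{735190187}{1228797522}$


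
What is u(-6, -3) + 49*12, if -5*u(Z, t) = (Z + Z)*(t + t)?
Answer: 2868/5 ≈ 573.60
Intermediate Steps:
u(Z, t) = -4*Z*t/5 (u(Z, t) = -(Z + Z)*(t + t)/5 = -2*Z*2*t/5 = -4*Z*t/5)
u(-6, -3) + 49*12 = -⅘*(-6)*(-3) + 49*12 = -72/5 + 588 = 2868/5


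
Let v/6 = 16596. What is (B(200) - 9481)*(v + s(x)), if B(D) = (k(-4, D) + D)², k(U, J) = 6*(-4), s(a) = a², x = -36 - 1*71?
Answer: 2386482375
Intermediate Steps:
x = -107 (x = -36 - 71 = -107)
v = 99576 (v = 6*16596 = 99576)
k(U, J) = -24
B(D) = (-24 + D)²
(B(200) - 9481)*(v + s(x)) = ((-24 + 200)² - 9481)*(99576 + (-107)²) = (176² - 9481)*(99576 + 11449) = (30976 - 9481)*111025 = 21495*111025 = 2386482375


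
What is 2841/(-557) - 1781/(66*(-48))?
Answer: -8008271/1764576 ≈ -4.5384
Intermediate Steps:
2841/(-557) - 1781/(66*(-48)) = 2841*(-1/557) - 1781/(-3168) = -2841/557 - 1781*(-1/3168) = -2841/557 + 1781/3168 = -8008271/1764576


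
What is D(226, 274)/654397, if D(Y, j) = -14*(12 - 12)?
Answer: 0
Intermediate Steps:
D(Y, j) = 0 (D(Y, j) = -14*0 = 0)
D(226, 274)/654397 = 0/654397 = 0*(1/654397) = 0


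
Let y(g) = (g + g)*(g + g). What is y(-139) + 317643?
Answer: 394927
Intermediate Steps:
y(g) = 4*g**2 (y(g) = (2*g)*(2*g) = 4*g**2)
y(-139) + 317643 = 4*(-139)**2 + 317643 = 4*19321 + 317643 = 77284 + 317643 = 394927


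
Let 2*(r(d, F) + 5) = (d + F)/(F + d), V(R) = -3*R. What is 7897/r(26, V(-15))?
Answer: -15794/9 ≈ -1754.9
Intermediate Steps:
r(d, F) = -9/2 (r(d, F) = -5 + ((d + F)/(F + d))/2 = -5 + ((F + d)/(F + d))/2 = -5 + (½)*1 = -5 + ½ = -9/2)
7897/r(26, V(-15)) = 7897/(-9/2) = 7897*(-2/9) = -15794/9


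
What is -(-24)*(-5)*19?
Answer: -2280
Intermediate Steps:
-(-24)*(-5)*19 = -8*15*19 = -120*19 = -2280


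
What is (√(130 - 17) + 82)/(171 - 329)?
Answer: -41/79 - √113/158 ≈ -0.58627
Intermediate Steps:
(√(130 - 17) + 82)/(171 - 329) = (√113 + 82)/(-158) = (82 + √113)*(-1/158) = -41/79 - √113/158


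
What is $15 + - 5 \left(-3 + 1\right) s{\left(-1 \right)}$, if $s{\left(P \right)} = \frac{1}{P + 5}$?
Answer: $\frac{35}{2} \approx 17.5$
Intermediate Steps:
$s{\left(P \right)} = \frac{1}{5 + P}$
$15 + - 5 \left(-3 + 1\right) s{\left(-1 \right)} = 15 + \frac{\left(-5\right) \left(-3 + 1\right)}{5 - 1} = 15 + \frac{\left(-5\right) \left(-2\right)}{4} = 15 + 10 \cdot \frac{1}{4} = 15 + \frac{5}{2} = \frac{35}{2}$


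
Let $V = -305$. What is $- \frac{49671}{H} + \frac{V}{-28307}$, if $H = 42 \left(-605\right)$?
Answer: $\frac{471262349}{239760290} \approx 1.9656$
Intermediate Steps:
$H = -25410$
$- \frac{49671}{H} + \frac{V}{-28307} = - \frac{49671}{-25410} - \frac{305}{-28307} = \left(-49671\right) \left(- \frac{1}{25410}\right) - - \frac{305}{28307} = \frac{16557}{8470} + \frac{305}{28307} = \frac{471262349}{239760290}$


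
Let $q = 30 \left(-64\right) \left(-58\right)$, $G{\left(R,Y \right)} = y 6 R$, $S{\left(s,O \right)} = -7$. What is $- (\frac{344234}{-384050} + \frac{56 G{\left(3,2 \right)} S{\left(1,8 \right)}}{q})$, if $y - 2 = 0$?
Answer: $\frac{45576679}{44549800} \approx 1.0231$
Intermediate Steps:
$y = 2$ ($y = 2 + 0 = 2$)
$G{\left(R,Y \right)} = 12 R$ ($G{\left(R,Y \right)} = 2 \cdot 6 R = 12 R$)
$q = 111360$ ($q = \left(-1920\right) \left(-58\right) = 111360$)
$- (\frac{344234}{-384050} + \frac{56 G{\left(3,2 \right)} S{\left(1,8 \right)}}{q}) = - (\frac{344234}{-384050} + \frac{56 \cdot 12 \cdot 3 \left(-7\right)}{111360}) = - (344234 \left(- \frac{1}{384050}\right) + 56 \cdot 36 \left(-7\right) \frac{1}{111360}) = - (- \frac{172117}{192025} + 2016 \left(-7\right) \frac{1}{111360}) = - (- \frac{172117}{192025} - \frac{147}{1160}) = \left(-1\right) \left(- \frac{45576679}{44549800}\right) = \frac{45576679}{44549800}$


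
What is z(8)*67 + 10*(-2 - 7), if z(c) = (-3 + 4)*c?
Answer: 446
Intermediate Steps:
z(c) = c (z(c) = 1*c = c)
z(8)*67 + 10*(-2 - 7) = 8*67 + 10*(-2 - 7) = 536 + 10*(-9) = 536 - 90 = 446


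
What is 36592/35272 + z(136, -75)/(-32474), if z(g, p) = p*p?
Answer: 123735451/143177866 ≈ 0.86421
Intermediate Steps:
z(g, p) = p²
36592/35272 + z(136, -75)/(-32474) = 36592/35272 + (-75)²/(-32474) = 36592*(1/35272) + 5625*(-1/32474) = 4574/4409 - 5625/32474 = 123735451/143177866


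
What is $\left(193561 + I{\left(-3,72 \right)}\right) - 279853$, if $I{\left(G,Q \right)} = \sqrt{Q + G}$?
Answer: $-86292 + \sqrt{69} \approx -86284.0$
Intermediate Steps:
$I{\left(G,Q \right)} = \sqrt{G + Q}$
$\left(193561 + I{\left(-3,72 \right)}\right) - 279853 = \left(193561 + \sqrt{-3 + 72}\right) - 279853 = \left(193561 + \sqrt{69}\right) - 279853 = -86292 + \sqrt{69}$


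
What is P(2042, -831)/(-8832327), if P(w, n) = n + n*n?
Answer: -229910/2944109 ≈ -0.078092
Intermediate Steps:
P(w, n) = n + n²
P(2042, -831)/(-8832327) = -831*(1 - 831)/(-8832327) = -831*(-830)*(-1/8832327) = 689730*(-1/8832327) = -229910/2944109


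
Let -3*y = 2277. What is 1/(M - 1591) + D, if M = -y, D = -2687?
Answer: -2235585/832 ≈ -2687.0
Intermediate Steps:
y = -759 (y = -⅓*2277 = -759)
M = 759 (M = -1*(-759) = 759)
1/(M - 1591) + D = 1/(759 - 1591) - 2687 = 1/(-832) - 2687 = -1/832 - 2687 = -2235585/832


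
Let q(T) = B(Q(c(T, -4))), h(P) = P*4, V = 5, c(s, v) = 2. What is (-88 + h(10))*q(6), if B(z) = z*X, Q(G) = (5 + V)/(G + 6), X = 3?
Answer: -180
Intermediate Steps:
Q(G) = 10/(6 + G) (Q(G) = (5 + 5)/(G + 6) = 10/(6 + G))
B(z) = 3*z (B(z) = z*3 = 3*z)
h(P) = 4*P
q(T) = 15/4 (q(T) = 3*(10/(6 + 2)) = 3*(10/8) = 3*(10*(1/8)) = 3*(5/4) = 15/4)
(-88 + h(10))*q(6) = (-88 + 4*10)*(15/4) = (-88 + 40)*(15/4) = -48*15/4 = -180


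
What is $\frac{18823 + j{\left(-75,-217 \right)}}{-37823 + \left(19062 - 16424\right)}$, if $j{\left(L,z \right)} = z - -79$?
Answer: $- \frac{3737}{7037} \approx -0.53105$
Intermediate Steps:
$j{\left(L,z \right)} = 79 + z$ ($j{\left(L,z \right)} = z + 79 = 79 + z$)
$\frac{18823 + j{\left(-75,-217 \right)}}{-37823 + \left(19062 - 16424\right)} = \frac{18823 + \left(79 - 217\right)}{-37823 + \left(19062 - 16424\right)} = \frac{18823 - 138}{-37823 + \left(19062 - 16424\right)} = \frac{18685}{-37823 + 2638} = \frac{18685}{-35185} = 18685 \left(- \frac{1}{35185}\right) = - \frac{3737}{7037}$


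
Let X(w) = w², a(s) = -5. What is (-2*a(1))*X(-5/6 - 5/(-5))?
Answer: 5/18 ≈ 0.27778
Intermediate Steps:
(-2*a(1))*X(-5/6 - 5/(-5)) = (-2*(-5))*(-5/6 - 5/(-5))² = 10*(-5*⅙ - 5*(-⅕))² = 10*(-⅚ + 1)² = 10*(⅙)² = 10*(1/36) = 5/18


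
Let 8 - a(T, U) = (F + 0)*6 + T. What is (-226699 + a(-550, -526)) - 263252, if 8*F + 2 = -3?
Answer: -1957557/4 ≈ -4.8939e+5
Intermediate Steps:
F = -5/8 (F = -¼ + (⅛)*(-3) = -¼ - 3/8 = -5/8 ≈ -0.62500)
a(T, U) = 47/4 - T (a(T, U) = 8 - ((-5/8 + 0)*6 + T) = 8 - (-5/8*6 + T) = 8 - (-15/4 + T) = 8 + (15/4 - T) = 47/4 - T)
(-226699 + a(-550, -526)) - 263252 = (-226699 + (47/4 - 1*(-550))) - 263252 = (-226699 + (47/4 + 550)) - 263252 = (-226699 + 2247/4) - 263252 = -904549/4 - 263252 = -1957557/4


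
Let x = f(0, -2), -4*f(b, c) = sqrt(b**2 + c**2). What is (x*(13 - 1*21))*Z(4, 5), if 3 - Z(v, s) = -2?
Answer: 20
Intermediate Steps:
Z(v, s) = 5 (Z(v, s) = 3 - 1*(-2) = 3 + 2 = 5)
f(b, c) = -sqrt(b**2 + c**2)/4
x = -1/2 (x = -sqrt(0**2 + (-2)**2)/4 = -sqrt(0 + 4)/4 = -sqrt(4)/4 = -1/4*2 = -1/2 ≈ -0.50000)
(x*(13 - 1*21))*Z(4, 5) = -(13 - 1*21)/2*5 = -(13 - 21)/2*5 = -1/2*(-8)*5 = 4*5 = 20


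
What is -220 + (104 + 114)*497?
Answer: 108126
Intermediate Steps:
-220 + (104 + 114)*497 = -220 + 218*497 = -220 + 108346 = 108126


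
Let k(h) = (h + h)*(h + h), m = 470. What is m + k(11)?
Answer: 954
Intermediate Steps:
k(h) = 4*h² (k(h) = (2*h)*(2*h) = 4*h²)
m + k(11) = 470 + 4*11² = 470 + 4*121 = 470 + 484 = 954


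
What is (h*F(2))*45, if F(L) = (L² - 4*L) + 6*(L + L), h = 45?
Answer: 40500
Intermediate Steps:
F(L) = L² + 8*L (F(L) = (L² - 4*L) + 6*(2*L) = (L² - 4*L) + 12*L = L² + 8*L)
(h*F(2))*45 = (45*(2*(8 + 2)))*45 = (45*(2*10))*45 = (45*20)*45 = 900*45 = 40500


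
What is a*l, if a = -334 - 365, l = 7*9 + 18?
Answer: -56619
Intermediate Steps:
l = 81 (l = 63 + 18 = 81)
a = -699
a*l = -699*81 = -56619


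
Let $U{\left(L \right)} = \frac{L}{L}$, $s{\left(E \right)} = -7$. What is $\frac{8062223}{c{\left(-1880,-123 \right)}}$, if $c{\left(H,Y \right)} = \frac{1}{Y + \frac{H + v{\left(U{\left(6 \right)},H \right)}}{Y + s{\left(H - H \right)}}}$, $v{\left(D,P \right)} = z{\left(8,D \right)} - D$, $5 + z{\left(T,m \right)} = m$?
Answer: $- \frac{1749502391}{2} \approx -8.7475 \cdot 10^{8}$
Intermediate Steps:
$U{\left(L \right)} = 1$
$z{\left(T,m \right)} = -5 + m$
$v{\left(D,P \right)} = -5$ ($v{\left(D,P \right)} = \left(-5 + D\right) - D = -5$)
$c{\left(H,Y \right)} = \frac{1}{Y + \frac{-5 + H}{-7 + Y}}$ ($c{\left(H,Y \right)} = \frac{1}{Y + \frac{H - 5}{Y - 7}} = \frac{1}{Y + \frac{-5 + H}{-7 + Y}}$)
$\frac{8062223}{c{\left(-1880,-123 \right)}} = \frac{8062223}{\frac{1}{-5 - 1880 + \left(-123\right)^{2} - -861} \left(-7 - 123\right)} = \frac{8062223}{\frac{1}{-5 - 1880 + 15129 + 861} \left(-130\right)} = \frac{8062223}{\frac{1}{14105} \left(-130\right)} = \frac{8062223}{- \frac{2}{217}} = 8062223 \left(- \frac{217}{2}\right) = - \frac{1749502391}{2}$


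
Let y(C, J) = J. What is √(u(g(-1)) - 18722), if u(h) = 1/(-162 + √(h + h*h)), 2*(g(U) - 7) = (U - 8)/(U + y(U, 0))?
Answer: √(-6065930 + 93610*√23)/√(324 - 5*√23) ≈ 136.83*I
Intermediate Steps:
g(U) = 7 + (-8 + U)/(2*U) (g(U) = 7 + ((U - 8)/(U + 0))/2 = 7 + ((-8 + U)/U)/2 = 7 + (-8 + U)/(2*U))
u(h) = 1/(-162 + √(h + h²))
√(u(g(-1)) - 18722) = √(1/(-162 + √((15/2 - 4/(-1))*(1 + (15/2 - 4/(-1))))) - 18722) = √(1/(-162 + √((15/2 - 4*(-1))*(1 + (15/2 - 4*(-1))))) - 18722) = √(1/(-162 + √((15/2 + 4)*(1 + (15/2 + 4)))) - 18722) = √(1/(-162 + √(23*(1 + 23/2)/2)) - 18722) = √(1/(-162 + √((23/2)*(25/2))) - 18722) = √(1/(-162 + √(575/4)) - 18722) = √(1/(-162 + 5*√23/2) - 18722) = √(-18722 + 1/(-162 + 5*√23/2))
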